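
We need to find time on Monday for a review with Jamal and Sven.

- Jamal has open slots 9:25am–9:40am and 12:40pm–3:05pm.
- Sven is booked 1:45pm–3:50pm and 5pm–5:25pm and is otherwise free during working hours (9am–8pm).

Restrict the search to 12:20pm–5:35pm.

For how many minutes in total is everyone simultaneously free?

Sven free within 09:00–20:00: 09:00–13:45, 15:50–17:00, 17:25–20:00.
Jamal ∩ Sven: 09:25–09:40, 12:40–13:45.
Restricted to 12:20–17:35: 12:40–13:45.
Total common minutes: 65.

65 minutes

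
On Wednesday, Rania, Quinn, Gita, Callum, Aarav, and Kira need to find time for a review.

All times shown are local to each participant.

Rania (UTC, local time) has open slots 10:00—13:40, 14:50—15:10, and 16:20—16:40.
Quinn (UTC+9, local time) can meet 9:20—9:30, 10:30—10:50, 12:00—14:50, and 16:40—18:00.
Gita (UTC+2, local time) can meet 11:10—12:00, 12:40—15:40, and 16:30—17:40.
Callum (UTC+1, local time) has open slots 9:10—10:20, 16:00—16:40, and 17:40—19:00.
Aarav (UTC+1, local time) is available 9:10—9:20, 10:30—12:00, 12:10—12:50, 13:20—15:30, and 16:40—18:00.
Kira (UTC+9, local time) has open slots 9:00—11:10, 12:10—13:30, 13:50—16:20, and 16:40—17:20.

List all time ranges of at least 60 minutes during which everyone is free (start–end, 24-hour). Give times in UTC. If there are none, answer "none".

none

Rania → UTC: 10:00–13:40, 14:50–15:10, 16:20–16:40.
Quinn → UTC: 00:20–00:30, 01:30–01:50, 03:00–05:50, 07:40–09:00.
Gita → UTC: 09:10–10:00, 10:40–13:40, 14:30–15:40.
Callum → UTC: 08:10–09:20, 15:00–15:40, 16:40–18:00.
Aarav → UTC: 08:10–08:20, 09:30–11:00, 11:10–11:50, 12:20–14:30, 15:40–17:00.
Kira → UTC: 00:00–02:10, 03:10–04:30, 04:50–07:20, 07:40–08:20.
Rania ∩ Quinn: (none).
Rania ∩ Quinn ∩ Gita: (none).
Rania ∩ Quinn ∩ Gita ∩ Callum: (none).
Rania ∩ Quinn ∩ Gita ∩ Callum ∩ Aarav: (none).
Rania ∩ Quinn ∩ Gita ∩ Callum ∩ Aarav ∩ Kira: (none).
Windows ≥ 60 min: (none).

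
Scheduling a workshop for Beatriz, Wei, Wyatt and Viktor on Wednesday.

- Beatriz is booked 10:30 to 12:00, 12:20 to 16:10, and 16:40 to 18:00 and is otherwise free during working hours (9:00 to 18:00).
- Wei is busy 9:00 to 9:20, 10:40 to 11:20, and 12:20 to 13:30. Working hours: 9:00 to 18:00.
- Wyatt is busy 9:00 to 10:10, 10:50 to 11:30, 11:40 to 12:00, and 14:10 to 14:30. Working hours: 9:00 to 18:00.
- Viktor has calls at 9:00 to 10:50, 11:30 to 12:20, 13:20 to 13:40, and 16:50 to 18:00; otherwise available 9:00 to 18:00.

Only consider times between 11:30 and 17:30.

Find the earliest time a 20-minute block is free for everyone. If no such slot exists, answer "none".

16:10

Beatriz free within 09:00–18:00: 09:00–10:30, 12:00–12:20, 16:10–16:40.
Wei free within 09:00–18:00: 09:20–10:40, 11:20–12:20, 13:30–18:00.
Wyatt free within 09:00–18:00: 10:10–10:50, 11:30–11:40, 12:00–14:10, 14:30–18:00.
Viktor free within 09:00–18:00: 10:50–11:30, 12:20–13:20, 13:40–16:50.
Beatriz ∩ Wei: 09:20–10:30, 12:00–12:20, 16:10–16:40.
Beatriz ∩ Wei ∩ Wyatt: 10:10–10:30, 12:00–12:20, 16:10–16:40.
Beatriz ∩ Wei ∩ Wyatt ∩ Viktor: 16:10–16:40.
Restricted to 11:30–17:30: 16:10–16:40.
Windows ≥ 20 min: 16:10–16:40.
Earliest such window starts at 16:10.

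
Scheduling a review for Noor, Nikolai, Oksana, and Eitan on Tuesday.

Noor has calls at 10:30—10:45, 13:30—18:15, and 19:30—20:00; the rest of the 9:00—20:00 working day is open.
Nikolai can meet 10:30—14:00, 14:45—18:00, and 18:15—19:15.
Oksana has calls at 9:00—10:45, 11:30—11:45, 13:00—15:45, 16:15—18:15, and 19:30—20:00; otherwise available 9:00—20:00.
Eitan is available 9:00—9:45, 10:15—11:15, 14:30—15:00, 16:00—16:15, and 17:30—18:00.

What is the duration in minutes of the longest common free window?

30 minutes

Noor free within 09:00–20:00: 09:00–10:30, 10:45–13:30, 18:15–19:30.
Oksana free within 09:00–20:00: 10:45–11:30, 11:45–13:00, 15:45–16:15, 18:15–19:30.
Noor ∩ Nikolai: 10:45–13:30, 18:15–19:15.
Noor ∩ Nikolai ∩ Oksana: 10:45–11:30, 11:45–13:00, 18:15–19:15.
Noor ∩ Nikolai ∩ Oksana ∩ Eitan: 10:45–11:15.
Single common window of 30 minutes.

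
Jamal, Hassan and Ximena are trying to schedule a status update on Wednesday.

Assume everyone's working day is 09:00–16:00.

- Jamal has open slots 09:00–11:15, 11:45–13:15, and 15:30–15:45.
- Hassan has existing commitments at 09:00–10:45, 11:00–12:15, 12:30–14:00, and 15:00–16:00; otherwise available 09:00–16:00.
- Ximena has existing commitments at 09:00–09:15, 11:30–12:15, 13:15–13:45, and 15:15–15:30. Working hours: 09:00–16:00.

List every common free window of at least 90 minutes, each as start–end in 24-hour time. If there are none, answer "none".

none

Hassan free within 09:00–16:00: 10:45–11:00, 12:15–12:30, 14:00–15:00.
Ximena free within 09:00–16:00: 09:15–11:30, 12:15–13:15, 13:45–15:15, 15:30–16:00.
Jamal ∩ Hassan: 10:45–11:00, 12:15–12:30.
Jamal ∩ Hassan ∩ Ximena: 10:45–11:00, 12:15–12:30.
Windows ≥ 90 min: (none).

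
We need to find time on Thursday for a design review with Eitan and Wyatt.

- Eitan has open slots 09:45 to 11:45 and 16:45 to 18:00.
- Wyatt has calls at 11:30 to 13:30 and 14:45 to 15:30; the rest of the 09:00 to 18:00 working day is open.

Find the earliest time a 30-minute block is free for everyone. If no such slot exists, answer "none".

Wyatt free within 09:00–18:00: 09:00–11:30, 13:30–14:45, 15:30–18:00.
Eitan ∩ Wyatt: 09:45–11:30, 16:45–18:00.
Windows ≥ 30 min: 09:45–11:30, 16:45–18:00.
Earliest such window starts at 09:45.

09:45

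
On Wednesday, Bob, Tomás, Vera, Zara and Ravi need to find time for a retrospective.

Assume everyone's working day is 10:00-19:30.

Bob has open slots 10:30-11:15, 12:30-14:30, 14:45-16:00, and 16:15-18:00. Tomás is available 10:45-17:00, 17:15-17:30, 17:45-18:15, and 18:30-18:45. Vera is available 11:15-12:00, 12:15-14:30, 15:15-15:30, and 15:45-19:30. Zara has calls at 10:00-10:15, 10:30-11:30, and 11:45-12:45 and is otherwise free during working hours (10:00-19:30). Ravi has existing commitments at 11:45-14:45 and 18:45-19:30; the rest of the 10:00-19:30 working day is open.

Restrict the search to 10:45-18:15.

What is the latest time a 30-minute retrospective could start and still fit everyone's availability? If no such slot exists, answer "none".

Zara free within 10:00–19:30: 10:15–10:30, 11:30–11:45, 12:45–19:30.
Ravi free within 10:00–19:30: 10:00–11:45, 14:45–18:45.
Bob ∩ Tomás: 10:45–11:15, 12:30–14:30, 14:45–16:00, 16:15–17:00, 17:15–17:30, 17:45–18:00.
Bob ∩ Tomás ∩ Vera: 12:30–14:30, 15:15–15:30, 15:45–16:00, 16:15–17:00, 17:15–17:30, 17:45–18:00.
Bob ∩ Tomás ∩ Vera ∩ Zara: 12:45–14:30, 15:15–15:30, 15:45–16:00, 16:15–17:00, 17:15–17:30, 17:45–18:00.
Bob ∩ Tomás ∩ Vera ∩ Zara ∩ Ravi: 15:15–15:30, 15:45–16:00, 16:15–17:00, 17:15–17:30, 17:45–18:00.
Restricted to 10:45–18:15: 15:15–15:30, 15:45–16:00, 16:15–17:00, 17:15–17:30, 17:45–18:00.
Windows ≥ 30 min: 16:15–17:00.
Latest start in the last window 16:15–17:00 is 17:00 − 30 min = 16:30.

16:30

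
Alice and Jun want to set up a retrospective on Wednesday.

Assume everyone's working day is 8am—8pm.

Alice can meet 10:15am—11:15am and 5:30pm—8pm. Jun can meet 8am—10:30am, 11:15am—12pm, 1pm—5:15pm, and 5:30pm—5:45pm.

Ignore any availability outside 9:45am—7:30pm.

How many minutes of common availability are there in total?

Alice ∩ Jun: 10:15–10:30, 17:30–17:45.
Restricted to 09:45–19:30: 10:15–10:30, 17:30–17:45.
Total common minutes: 15 + 15 = 30.

30 minutes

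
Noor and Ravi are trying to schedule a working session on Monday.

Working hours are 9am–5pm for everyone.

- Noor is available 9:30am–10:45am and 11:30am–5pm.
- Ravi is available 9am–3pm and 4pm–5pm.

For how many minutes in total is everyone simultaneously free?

Noor ∩ Ravi: 09:30–10:45, 11:30–15:00, 16:00–17:00.
Total common minutes: 75 + 210 + 60 = 345.

345 minutes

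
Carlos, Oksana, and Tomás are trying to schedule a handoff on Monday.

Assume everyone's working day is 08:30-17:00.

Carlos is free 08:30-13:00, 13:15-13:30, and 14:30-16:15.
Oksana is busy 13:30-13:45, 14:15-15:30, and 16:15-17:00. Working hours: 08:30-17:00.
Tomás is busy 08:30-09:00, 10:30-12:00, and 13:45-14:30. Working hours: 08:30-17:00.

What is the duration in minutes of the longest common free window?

90 minutes

Oksana free within 08:30–17:00: 08:30–13:30, 13:45–14:15, 15:30–16:15.
Tomás free within 08:30–17:00: 09:00–10:30, 12:00–13:45, 14:30–17:00.
Carlos ∩ Oksana: 08:30–13:00, 13:15–13:30, 15:30–16:15.
Carlos ∩ Oksana ∩ Tomás: 09:00–10:30, 12:00–13:00, 13:15–13:30, 15:30–16:15.
Common window lengths: 90, 60, 15, 45 min; longest is 90.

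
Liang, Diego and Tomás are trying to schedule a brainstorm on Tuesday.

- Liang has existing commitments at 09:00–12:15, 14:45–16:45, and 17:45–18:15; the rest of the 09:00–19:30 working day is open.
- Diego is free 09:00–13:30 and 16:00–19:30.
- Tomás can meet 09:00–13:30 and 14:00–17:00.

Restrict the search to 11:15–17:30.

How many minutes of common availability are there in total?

90 minutes

Liang free within 09:00–19:30: 12:15–14:45, 16:45–17:45, 18:15–19:30.
Liang ∩ Diego: 12:15–13:30, 16:45–17:45, 18:15–19:30.
Liang ∩ Diego ∩ Tomás: 12:15–13:30, 16:45–17:00.
Restricted to 11:15–17:30: 12:15–13:30, 16:45–17:00.
Total common minutes: 75 + 15 = 90.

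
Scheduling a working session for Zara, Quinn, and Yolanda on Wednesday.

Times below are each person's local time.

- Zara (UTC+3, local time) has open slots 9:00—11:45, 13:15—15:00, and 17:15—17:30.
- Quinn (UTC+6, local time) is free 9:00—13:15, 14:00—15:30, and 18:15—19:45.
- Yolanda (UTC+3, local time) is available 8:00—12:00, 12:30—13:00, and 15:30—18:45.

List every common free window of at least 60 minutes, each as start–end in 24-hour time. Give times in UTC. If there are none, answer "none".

06:00–07:15

Zara → UTC: 06:00–08:45, 10:15–12:00, 14:15–14:30.
Quinn → UTC: 03:00–07:15, 08:00–09:30, 12:15–13:45.
Yolanda → UTC: 05:00–09:00, 09:30–10:00, 12:30–15:45.
Zara ∩ Quinn: 06:00–07:15, 08:00–08:45.
Zara ∩ Quinn ∩ Yolanda: 06:00–07:15, 08:00–08:45.
Windows ≥ 60 min: 06:00–07:15.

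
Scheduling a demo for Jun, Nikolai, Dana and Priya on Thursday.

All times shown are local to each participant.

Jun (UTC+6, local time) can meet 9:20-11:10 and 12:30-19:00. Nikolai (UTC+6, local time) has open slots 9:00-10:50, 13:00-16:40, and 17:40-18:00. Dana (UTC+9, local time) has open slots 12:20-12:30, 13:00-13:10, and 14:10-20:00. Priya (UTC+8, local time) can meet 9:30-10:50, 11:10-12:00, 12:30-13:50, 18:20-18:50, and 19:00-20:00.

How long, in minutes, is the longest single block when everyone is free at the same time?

Jun → UTC: 03:20–05:10, 06:30–13:00.
Nikolai → UTC: 03:00–04:50, 07:00–10:40, 11:40–12:00.
Dana → UTC: 03:20–03:30, 04:00–04:10, 05:10–11:00.
Priya → UTC: 01:30–02:50, 03:10–04:00, 04:30–05:50, 10:20–10:50, 11:00–12:00.
Jun ∩ Nikolai: 03:20–04:50, 07:00–10:40, 11:40–12:00.
Jun ∩ Nikolai ∩ Dana: 03:20–03:30, 04:00–04:10, 07:00–10:40.
Jun ∩ Nikolai ∩ Dana ∩ Priya: 03:20–03:30, 10:20–10:40.
Common window lengths: 10, 20 min; longest is 20.

20 minutes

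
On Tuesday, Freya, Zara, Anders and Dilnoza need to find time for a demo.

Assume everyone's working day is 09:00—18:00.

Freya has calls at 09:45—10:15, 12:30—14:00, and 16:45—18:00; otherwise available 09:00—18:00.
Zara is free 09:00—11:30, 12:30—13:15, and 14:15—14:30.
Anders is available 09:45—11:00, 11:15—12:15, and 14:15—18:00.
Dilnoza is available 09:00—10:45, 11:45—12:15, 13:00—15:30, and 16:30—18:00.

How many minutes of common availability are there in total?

45 minutes

Freya free within 09:00–18:00: 09:00–09:45, 10:15–12:30, 14:00–16:45.
Freya ∩ Zara: 09:00–09:45, 10:15–11:30, 14:15–14:30.
Freya ∩ Zara ∩ Anders: 10:15–11:00, 11:15–11:30, 14:15–14:30.
Freya ∩ Zara ∩ Anders ∩ Dilnoza: 10:15–10:45, 14:15–14:30.
Total common minutes: 30 + 15 = 45.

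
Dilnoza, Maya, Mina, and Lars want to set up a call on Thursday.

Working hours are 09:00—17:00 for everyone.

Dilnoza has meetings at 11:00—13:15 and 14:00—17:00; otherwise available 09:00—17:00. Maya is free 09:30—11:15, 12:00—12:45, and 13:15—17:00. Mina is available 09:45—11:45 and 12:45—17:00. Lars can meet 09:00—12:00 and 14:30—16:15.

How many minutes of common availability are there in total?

75 minutes

Dilnoza free within 09:00–17:00: 09:00–11:00, 13:15–14:00.
Dilnoza ∩ Maya: 09:30–11:00, 13:15–14:00.
Dilnoza ∩ Maya ∩ Mina: 09:45–11:00, 13:15–14:00.
Dilnoza ∩ Maya ∩ Mina ∩ Lars: 09:45–11:00.
Total common minutes: 75.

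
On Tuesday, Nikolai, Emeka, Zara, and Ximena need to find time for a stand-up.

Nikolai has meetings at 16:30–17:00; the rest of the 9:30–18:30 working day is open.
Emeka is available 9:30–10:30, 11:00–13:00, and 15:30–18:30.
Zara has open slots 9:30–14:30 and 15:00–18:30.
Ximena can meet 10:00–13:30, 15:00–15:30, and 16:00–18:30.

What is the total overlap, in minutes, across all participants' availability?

Nikolai free within 09:30–18:30: 09:30–16:30, 17:00–18:30.
Nikolai ∩ Emeka: 09:30–10:30, 11:00–13:00, 15:30–16:30, 17:00–18:30.
Nikolai ∩ Emeka ∩ Zara: 09:30–10:30, 11:00–13:00, 15:30–16:30, 17:00–18:30.
Nikolai ∩ Emeka ∩ Zara ∩ Ximena: 10:00–10:30, 11:00–13:00, 16:00–16:30, 17:00–18:30.
Total common minutes: 30 + 120 + 30 + 90 = 270.

270 minutes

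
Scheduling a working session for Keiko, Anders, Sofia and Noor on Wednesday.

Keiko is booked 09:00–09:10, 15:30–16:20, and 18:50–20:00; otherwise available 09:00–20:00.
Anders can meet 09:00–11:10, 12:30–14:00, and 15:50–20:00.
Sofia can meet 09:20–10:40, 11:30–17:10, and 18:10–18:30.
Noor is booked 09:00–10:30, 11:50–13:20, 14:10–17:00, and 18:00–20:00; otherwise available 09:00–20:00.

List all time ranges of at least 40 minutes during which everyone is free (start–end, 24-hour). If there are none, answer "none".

13:20–14:00

Keiko free within 09:00–20:00: 09:10–15:30, 16:20–18:50.
Noor free within 09:00–20:00: 10:30–11:50, 13:20–14:10, 17:00–18:00.
Keiko ∩ Anders: 09:10–11:10, 12:30–14:00, 16:20–18:50.
Keiko ∩ Anders ∩ Sofia: 09:20–10:40, 12:30–14:00, 16:20–17:10, 18:10–18:30.
Keiko ∩ Anders ∩ Sofia ∩ Noor: 10:30–10:40, 13:20–14:00, 17:00–17:10.
Windows ≥ 40 min: 13:20–14:00.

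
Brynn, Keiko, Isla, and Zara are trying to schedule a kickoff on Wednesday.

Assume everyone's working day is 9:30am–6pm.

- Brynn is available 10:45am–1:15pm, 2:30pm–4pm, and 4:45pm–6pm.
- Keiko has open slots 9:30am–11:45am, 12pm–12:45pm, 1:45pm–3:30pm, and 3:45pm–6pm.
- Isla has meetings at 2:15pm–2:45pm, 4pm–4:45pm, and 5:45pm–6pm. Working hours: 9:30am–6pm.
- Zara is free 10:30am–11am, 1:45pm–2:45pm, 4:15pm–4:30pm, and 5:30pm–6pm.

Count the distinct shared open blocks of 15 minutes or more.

2

Isla free within 09:30–18:00: 09:30–14:15, 14:45–16:00, 16:45–17:45.
Brynn ∩ Keiko: 10:45–11:45, 12:00–12:45, 14:30–15:30, 15:45–16:00, 16:45–18:00.
Brynn ∩ Keiko ∩ Isla: 10:45–11:45, 12:00–12:45, 14:45–15:30, 15:45–16:00, 16:45–17:45.
Brynn ∩ Keiko ∩ Isla ∩ Zara: 10:45–11:00, 17:30–17:45.
Windows ≥ 15 min: 10:45–11:00, 17:30–17:45.
That's 2 windows.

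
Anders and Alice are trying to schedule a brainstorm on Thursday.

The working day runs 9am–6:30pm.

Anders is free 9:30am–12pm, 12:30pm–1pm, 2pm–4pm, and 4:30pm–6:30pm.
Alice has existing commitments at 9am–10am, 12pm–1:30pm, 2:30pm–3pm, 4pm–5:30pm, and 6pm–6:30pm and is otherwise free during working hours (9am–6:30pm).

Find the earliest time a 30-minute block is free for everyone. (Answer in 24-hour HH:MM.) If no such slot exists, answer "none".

10:00

Alice free within 09:00–18:30: 10:00–12:00, 13:30–14:30, 15:00–16:00, 17:30–18:00.
Anders ∩ Alice: 10:00–12:00, 14:00–14:30, 15:00–16:00, 17:30–18:00.
Windows ≥ 30 min: 10:00–12:00, 14:00–14:30, 15:00–16:00, 17:30–18:00.
Earliest such window starts at 10:00.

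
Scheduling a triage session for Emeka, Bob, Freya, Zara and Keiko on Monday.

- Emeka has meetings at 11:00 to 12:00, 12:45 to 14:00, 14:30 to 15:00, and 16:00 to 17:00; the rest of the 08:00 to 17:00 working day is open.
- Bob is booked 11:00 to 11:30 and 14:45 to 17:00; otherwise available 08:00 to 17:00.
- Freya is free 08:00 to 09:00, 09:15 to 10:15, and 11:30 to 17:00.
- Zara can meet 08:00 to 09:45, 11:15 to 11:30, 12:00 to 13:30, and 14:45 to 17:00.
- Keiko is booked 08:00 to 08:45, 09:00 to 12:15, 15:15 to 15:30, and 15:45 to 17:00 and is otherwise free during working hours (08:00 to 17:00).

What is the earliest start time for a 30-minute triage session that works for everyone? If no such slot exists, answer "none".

Emeka free within 08:00–17:00: 08:00–11:00, 12:00–12:45, 14:00–14:30, 15:00–16:00.
Bob free within 08:00–17:00: 08:00–11:00, 11:30–14:45.
Keiko free within 08:00–17:00: 08:45–09:00, 12:15–15:15, 15:30–15:45.
Emeka ∩ Bob: 08:00–11:00, 12:00–12:45, 14:00–14:30.
Emeka ∩ Bob ∩ Freya: 08:00–09:00, 09:15–10:15, 12:00–12:45, 14:00–14:30.
Emeka ∩ Bob ∩ Freya ∩ Zara: 08:00–09:00, 09:15–09:45, 12:00–12:45.
Emeka ∩ Bob ∩ Freya ∩ Zara ∩ Keiko: 08:45–09:00, 12:15–12:45.
Windows ≥ 30 min: 12:15–12:45.
Earliest such window starts at 12:15.

12:15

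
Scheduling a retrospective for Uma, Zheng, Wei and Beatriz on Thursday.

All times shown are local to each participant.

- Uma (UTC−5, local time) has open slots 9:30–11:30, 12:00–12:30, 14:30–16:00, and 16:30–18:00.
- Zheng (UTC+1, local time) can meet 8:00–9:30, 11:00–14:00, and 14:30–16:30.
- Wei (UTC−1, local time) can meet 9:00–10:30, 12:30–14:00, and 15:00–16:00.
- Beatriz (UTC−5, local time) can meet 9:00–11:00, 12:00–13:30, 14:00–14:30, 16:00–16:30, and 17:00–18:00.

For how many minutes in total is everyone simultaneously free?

Uma → UTC: 14:30–16:30, 17:00–17:30, 19:30–21:00, 21:30–23:00.
Zheng → UTC: 07:00–08:30, 10:00–13:00, 13:30–15:30.
Wei → UTC: 10:00–11:30, 13:30–15:00, 16:00–17:00.
Beatriz → UTC: 14:00–16:00, 17:00–18:30, 19:00–19:30, 21:00–21:30, 22:00–23:00.
Uma ∩ Zheng: 14:30–15:30.
Uma ∩ Zheng ∩ Wei: 14:30–15:00.
Uma ∩ Zheng ∩ Wei ∩ Beatriz: 14:30–15:00.
Total common minutes: 30.

30 minutes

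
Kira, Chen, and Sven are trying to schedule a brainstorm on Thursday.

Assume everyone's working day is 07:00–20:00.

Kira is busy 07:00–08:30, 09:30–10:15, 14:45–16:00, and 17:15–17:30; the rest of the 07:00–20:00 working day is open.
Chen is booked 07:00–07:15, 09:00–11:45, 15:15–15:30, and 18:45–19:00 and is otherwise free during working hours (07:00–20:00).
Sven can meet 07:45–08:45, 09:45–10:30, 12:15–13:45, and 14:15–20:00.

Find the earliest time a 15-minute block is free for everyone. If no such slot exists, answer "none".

08:30

Kira free within 07:00–20:00: 08:30–09:30, 10:15–14:45, 16:00–17:15, 17:30–20:00.
Chen free within 07:00–20:00: 07:15–09:00, 11:45–15:15, 15:30–18:45, 19:00–20:00.
Kira ∩ Chen: 08:30–09:00, 11:45–14:45, 16:00–17:15, 17:30–18:45, 19:00–20:00.
Kira ∩ Chen ∩ Sven: 08:30–08:45, 12:15–13:45, 14:15–14:45, 16:00–17:15, 17:30–18:45, 19:00–20:00.
Windows ≥ 15 min: 08:30–08:45, 12:15–13:45, 14:15–14:45, 16:00–17:15, 17:30–18:45, 19:00–20:00.
Earliest such window starts at 08:30.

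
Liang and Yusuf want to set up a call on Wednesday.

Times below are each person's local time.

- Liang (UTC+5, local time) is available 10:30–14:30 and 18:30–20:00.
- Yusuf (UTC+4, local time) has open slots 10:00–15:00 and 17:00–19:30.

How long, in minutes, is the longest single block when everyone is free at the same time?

Liang → UTC: 05:30–09:30, 13:30–15:00.
Yusuf → UTC: 06:00–11:00, 13:00–15:30.
Liang ∩ Yusuf: 06:00–09:30, 13:30–15:00.
Common window lengths: 210, 90 min; longest is 210.

210 minutes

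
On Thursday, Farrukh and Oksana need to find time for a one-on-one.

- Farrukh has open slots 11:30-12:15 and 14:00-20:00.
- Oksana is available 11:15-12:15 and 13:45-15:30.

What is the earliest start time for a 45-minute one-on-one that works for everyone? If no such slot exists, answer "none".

Farrukh ∩ Oksana: 11:30–12:15, 14:00–15:30.
Windows ≥ 45 min: 11:30–12:15, 14:00–15:30.
Earliest such window starts at 11:30.

11:30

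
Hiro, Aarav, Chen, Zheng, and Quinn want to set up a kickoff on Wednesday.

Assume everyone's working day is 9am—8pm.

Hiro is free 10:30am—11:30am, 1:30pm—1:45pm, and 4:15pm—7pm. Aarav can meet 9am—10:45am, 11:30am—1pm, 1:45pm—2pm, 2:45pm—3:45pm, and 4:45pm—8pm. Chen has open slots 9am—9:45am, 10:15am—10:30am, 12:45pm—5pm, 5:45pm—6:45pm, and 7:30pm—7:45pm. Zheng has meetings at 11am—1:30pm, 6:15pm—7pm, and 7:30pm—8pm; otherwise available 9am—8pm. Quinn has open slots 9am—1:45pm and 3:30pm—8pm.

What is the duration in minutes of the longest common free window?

Zheng free within 09:00–20:00: 09:00–11:00, 13:30–18:15, 19:00–19:30.
Hiro ∩ Aarav: 10:30–10:45, 16:45–19:00.
Hiro ∩ Aarav ∩ Chen: 16:45–17:00, 17:45–18:45.
Hiro ∩ Aarav ∩ Chen ∩ Zheng: 16:45–17:00, 17:45–18:15.
Hiro ∩ Aarav ∩ Chen ∩ Zheng ∩ Quinn: 16:45–17:00, 17:45–18:15.
Common window lengths: 15, 30 min; longest is 30.

30 minutes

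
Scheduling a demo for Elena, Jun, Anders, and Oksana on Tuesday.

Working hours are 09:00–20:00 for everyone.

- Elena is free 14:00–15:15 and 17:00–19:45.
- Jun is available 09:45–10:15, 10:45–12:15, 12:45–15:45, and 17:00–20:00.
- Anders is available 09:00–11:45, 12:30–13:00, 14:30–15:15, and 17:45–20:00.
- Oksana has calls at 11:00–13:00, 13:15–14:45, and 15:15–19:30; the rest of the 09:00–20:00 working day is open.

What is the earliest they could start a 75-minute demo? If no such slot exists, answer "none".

Oksana free within 09:00–20:00: 09:00–11:00, 13:00–13:15, 14:45–15:15, 19:30–20:00.
Elena ∩ Jun: 14:00–15:15, 17:00–19:45.
Elena ∩ Jun ∩ Anders: 14:30–15:15, 17:45–19:45.
Elena ∩ Jun ∩ Anders ∩ Oksana: 14:45–15:15, 19:30–19:45.
Windows ≥ 75 min: (none).

none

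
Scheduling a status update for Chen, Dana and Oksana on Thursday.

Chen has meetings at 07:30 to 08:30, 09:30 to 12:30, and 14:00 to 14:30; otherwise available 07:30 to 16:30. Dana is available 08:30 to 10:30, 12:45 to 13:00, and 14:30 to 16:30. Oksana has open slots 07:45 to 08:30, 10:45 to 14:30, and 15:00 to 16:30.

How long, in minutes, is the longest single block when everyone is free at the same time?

90 minutes

Chen free within 07:30–16:30: 08:30–09:30, 12:30–14:00, 14:30–16:30.
Chen ∩ Dana: 08:30–09:30, 12:45–13:00, 14:30–16:30.
Chen ∩ Dana ∩ Oksana: 12:45–13:00, 15:00–16:30.
Common window lengths: 15, 90 min; longest is 90.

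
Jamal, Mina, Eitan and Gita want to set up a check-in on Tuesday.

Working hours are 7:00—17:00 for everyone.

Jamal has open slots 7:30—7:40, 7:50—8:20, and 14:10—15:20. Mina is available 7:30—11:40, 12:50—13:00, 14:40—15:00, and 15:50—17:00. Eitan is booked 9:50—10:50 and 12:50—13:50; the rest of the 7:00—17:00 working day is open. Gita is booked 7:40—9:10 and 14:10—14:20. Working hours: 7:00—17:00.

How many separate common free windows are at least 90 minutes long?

0

Eitan free within 07:00–17:00: 07:00–09:50, 10:50–12:50, 13:50–17:00.
Gita free within 07:00–17:00: 07:00–07:40, 09:10–14:10, 14:20–17:00.
Jamal ∩ Mina: 07:30–07:40, 07:50–08:20, 14:40–15:00.
Jamal ∩ Mina ∩ Eitan: 07:30–07:40, 07:50–08:20, 14:40–15:00.
Jamal ∩ Mina ∩ Eitan ∩ Gita: 07:30–07:40, 14:40–15:00.
Windows ≥ 90 min: (none).
That's 0 windows.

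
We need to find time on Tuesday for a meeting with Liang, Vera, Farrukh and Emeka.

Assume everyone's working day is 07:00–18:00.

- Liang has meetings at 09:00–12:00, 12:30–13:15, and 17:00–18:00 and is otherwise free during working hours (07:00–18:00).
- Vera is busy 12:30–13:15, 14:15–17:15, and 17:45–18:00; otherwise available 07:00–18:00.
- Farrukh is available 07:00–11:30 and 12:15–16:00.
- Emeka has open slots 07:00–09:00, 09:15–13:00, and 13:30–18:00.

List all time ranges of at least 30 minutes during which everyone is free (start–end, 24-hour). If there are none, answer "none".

07:00–09:00, 13:30–14:15

Liang free within 07:00–18:00: 07:00–09:00, 12:00–12:30, 13:15–17:00.
Vera free within 07:00–18:00: 07:00–12:30, 13:15–14:15, 17:15–17:45.
Liang ∩ Vera: 07:00–09:00, 12:00–12:30, 13:15–14:15.
Liang ∩ Vera ∩ Farrukh: 07:00–09:00, 12:15–12:30, 13:15–14:15.
Liang ∩ Vera ∩ Farrukh ∩ Emeka: 07:00–09:00, 12:15–12:30, 13:30–14:15.
Windows ≥ 30 min: 07:00–09:00, 13:30–14:15.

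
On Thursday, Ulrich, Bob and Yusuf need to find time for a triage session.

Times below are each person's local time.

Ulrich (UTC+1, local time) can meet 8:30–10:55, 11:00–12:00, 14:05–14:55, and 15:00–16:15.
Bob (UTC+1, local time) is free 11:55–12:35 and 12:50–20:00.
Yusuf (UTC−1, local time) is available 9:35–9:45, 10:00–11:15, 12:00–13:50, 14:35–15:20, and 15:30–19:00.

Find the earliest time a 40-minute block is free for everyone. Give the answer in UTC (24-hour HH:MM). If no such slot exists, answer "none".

13:05

Ulrich → UTC: 07:30–09:55, 10:00–11:00, 13:05–13:55, 14:00–15:15.
Bob → UTC: 10:55–11:35, 11:50–19:00.
Yusuf → UTC: 10:35–10:45, 11:00–12:15, 13:00–14:50, 15:35–16:20, 16:30–20:00.
Ulrich ∩ Bob: 10:55–11:00, 13:05–13:55, 14:00–15:15.
Ulrich ∩ Bob ∩ Yusuf: 13:05–13:55, 14:00–14:50.
Windows ≥ 40 min: 13:05–13:55, 14:00–14:50.
Earliest such window starts at 13:05.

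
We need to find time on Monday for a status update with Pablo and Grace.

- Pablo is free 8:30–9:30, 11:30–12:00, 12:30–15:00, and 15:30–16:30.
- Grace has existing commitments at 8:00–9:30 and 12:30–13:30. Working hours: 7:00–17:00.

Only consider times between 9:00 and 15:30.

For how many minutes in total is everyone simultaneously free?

Grace free within 07:00–17:00: 07:00–08:00, 09:30–12:30, 13:30–17:00.
Pablo ∩ Grace: 11:30–12:00, 13:30–15:00, 15:30–16:30.
Restricted to 09:00–15:30: 11:30–12:00, 13:30–15:00.
Total common minutes: 30 + 90 = 120.

120 minutes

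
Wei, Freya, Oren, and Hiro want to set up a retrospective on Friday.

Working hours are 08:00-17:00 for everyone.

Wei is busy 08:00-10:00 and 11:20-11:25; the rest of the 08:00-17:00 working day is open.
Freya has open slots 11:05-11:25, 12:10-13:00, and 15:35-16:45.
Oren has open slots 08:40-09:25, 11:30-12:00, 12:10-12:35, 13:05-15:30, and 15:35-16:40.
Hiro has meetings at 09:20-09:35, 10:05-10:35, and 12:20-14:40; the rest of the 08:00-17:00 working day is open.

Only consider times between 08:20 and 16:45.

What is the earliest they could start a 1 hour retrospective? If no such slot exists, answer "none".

15:35

Wei free within 08:00–17:00: 10:00–11:20, 11:25–17:00.
Hiro free within 08:00–17:00: 08:00–09:20, 09:35–10:05, 10:35–12:20, 14:40–17:00.
Wei ∩ Freya: 11:05–11:20, 12:10–13:00, 15:35–16:45.
Wei ∩ Freya ∩ Oren: 12:10–12:35, 15:35–16:40.
Wei ∩ Freya ∩ Oren ∩ Hiro: 12:10–12:20, 15:35–16:40.
Restricted to 08:20–16:45: 12:10–12:20, 15:35–16:40.
Windows ≥ 60 min: 15:35–16:40.
Earliest such window starts at 15:35.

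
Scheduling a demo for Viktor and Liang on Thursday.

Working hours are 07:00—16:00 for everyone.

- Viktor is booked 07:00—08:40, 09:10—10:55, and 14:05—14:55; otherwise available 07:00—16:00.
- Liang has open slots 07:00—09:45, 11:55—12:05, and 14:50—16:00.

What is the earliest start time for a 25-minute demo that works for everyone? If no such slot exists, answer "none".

08:40

Viktor free within 07:00–16:00: 08:40–09:10, 10:55–14:05, 14:55–16:00.
Viktor ∩ Liang: 08:40–09:10, 11:55–12:05, 14:55–16:00.
Windows ≥ 25 min: 08:40–09:10, 14:55–16:00.
Earliest such window starts at 08:40.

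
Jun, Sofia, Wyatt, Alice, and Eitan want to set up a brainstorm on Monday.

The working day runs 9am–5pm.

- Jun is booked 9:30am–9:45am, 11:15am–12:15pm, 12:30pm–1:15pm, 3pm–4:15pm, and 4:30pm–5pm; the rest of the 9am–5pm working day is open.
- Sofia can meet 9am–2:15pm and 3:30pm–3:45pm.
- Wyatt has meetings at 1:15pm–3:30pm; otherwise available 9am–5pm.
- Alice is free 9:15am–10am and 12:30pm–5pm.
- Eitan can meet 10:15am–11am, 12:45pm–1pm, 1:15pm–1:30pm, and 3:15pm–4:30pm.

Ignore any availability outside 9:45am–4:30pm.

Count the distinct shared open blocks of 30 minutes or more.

Jun free within 09:00–17:00: 09:00–09:30, 09:45–11:15, 12:15–12:30, 13:15–15:00, 16:15–16:30.
Wyatt free within 09:00–17:00: 09:00–13:15, 15:30–17:00.
Jun ∩ Sofia: 09:00–09:30, 09:45–11:15, 12:15–12:30, 13:15–14:15.
Jun ∩ Sofia ∩ Wyatt: 09:00–09:30, 09:45–11:15, 12:15–12:30.
Jun ∩ Sofia ∩ Wyatt ∩ Alice: 09:15–09:30, 09:45–10:00.
Jun ∩ Sofia ∩ Wyatt ∩ Alice ∩ Eitan: (none).
Restricted to 09:45–16:30: (none).
Windows ≥ 30 min: (none).
That's 0 windows.

0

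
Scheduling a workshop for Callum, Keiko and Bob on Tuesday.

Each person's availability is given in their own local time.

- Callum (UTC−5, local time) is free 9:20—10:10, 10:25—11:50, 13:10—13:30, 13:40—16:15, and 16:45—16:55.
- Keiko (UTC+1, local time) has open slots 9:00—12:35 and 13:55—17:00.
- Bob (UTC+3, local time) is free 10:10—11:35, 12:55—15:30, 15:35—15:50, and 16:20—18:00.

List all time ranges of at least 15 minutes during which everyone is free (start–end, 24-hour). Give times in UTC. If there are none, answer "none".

14:20–15:00

Callum → UTC: 14:20–15:10, 15:25–16:50, 18:10–18:30, 18:40–21:15, 21:45–21:55.
Keiko → UTC: 08:00–11:35, 12:55–16:00.
Bob → UTC: 07:10–08:35, 09:55–12:30, 12:35–12:50, 13:20–15:00.
Callum ∩ Keiko: 14:20–15:10, 15:25–16:00.
Callum ∩ Keiko ∩ Bob: 14:20–15:00.
Windows ≥ 15 min: 14:20–15:00.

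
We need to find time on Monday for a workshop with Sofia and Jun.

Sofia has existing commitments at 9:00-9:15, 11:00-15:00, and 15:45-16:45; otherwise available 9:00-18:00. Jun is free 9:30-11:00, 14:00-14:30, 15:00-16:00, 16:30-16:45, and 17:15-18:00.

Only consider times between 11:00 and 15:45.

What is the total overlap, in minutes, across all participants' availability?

45 minutes

Sofia free within 09:00–18:00: 09:15–11:00, 15:00–15:45, 16:45–18:00.
Sofia ∩ Jun: 09:30–11:00, 15:00–15:45, 17:15–18:00.
Restricted to 11:00–15:45: 15:00–15:45.
Total common minutes: 45.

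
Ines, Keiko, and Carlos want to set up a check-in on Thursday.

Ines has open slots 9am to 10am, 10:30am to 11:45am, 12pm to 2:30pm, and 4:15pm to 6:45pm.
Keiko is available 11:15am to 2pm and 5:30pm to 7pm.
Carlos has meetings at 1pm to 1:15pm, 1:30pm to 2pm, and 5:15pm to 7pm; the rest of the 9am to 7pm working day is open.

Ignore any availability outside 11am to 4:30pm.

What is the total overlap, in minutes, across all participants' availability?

Carlos free within 09:00–19:00: 09:00–13:00, 13:15–13:30, 14:00–17:15.
Ines ∩ Keiko: 11:15–11:45, 12:00–14:00, 17:30–18:45.
Ines ∩ Keiko ∩ Carlos: 11:15–11:45, 12:00–13:00, 13:15–13:30.
Restricted to 11:00–16:30: 11:15–11:45, 12:00–13:00, 13:15–13:30.
Total common minutes: 30 + 60 + 15 = 105.

105 minutes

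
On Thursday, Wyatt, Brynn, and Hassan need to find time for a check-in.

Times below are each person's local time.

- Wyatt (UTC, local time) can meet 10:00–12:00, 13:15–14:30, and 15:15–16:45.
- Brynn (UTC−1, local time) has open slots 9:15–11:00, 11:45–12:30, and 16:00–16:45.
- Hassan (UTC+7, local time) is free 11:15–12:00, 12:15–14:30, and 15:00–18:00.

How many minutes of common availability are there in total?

45 minutes

Wyatt → UTC: 10:00–12:00, 13:15–14:30, 15:15–16:45.
Brynn → UTC: 10:15–12:00, 12:45–13:30, 17:00–17:45.
Hassan → UTC: 04:15–05:00, 05:15–07:30, 08:00–11:00.
Wyatt ∩ Brynn: 10:15–12:00, 13:15–13:30.
Wyatt ∩ Brynn ∩ Hassan: 10:15–11:00.
Total common minutes: 45.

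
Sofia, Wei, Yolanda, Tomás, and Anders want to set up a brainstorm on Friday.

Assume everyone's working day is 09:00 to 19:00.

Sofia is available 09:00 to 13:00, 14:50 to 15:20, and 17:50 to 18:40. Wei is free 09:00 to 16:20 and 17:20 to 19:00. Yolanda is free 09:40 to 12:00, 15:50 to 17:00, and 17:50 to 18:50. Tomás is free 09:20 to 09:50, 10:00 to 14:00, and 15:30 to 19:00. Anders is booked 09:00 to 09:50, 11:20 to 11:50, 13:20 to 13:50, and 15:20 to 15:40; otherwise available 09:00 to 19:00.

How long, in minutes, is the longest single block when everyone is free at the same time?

80 minutes

Anders free within 09:00–19:00: 09:50–11:20, 11:50–13:20, 13:50–15:20, 15:40–19:00.
Sofia ∩ Wei: 09:00–13:00, 14:50–15:20, 17:50–18:40.
Sofia ∩ Wei ∩ Yolanda: 09:40–12:00, 17:50–18:40.
Sofia ∩ Wei ∩ Yolanda ∩ Tomás: 09:40–09:50, 10:00–12:00, 17:50–18:40.
Sofia ∩ Wei ∩ Yolanda ∩ Tomás ∩ Anders: 10:00–11:20, 11:50–12:00, 17:50–18:40.
Common window lengths: 80, 10, 50 min; longest is 80.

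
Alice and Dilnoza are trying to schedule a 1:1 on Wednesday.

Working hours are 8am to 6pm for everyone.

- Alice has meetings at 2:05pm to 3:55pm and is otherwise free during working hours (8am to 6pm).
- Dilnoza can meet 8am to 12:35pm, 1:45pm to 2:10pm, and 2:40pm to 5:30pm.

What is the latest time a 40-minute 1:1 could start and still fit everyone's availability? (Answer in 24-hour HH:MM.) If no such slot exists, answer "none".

Alice free within 08:00–18:00: 08:00–14:05, 15:55–18:00.
Alice ∩ Dilnoza: 08:00–12:35, 13:45–14:05, 15:55–17:30.
Windows ≥ 40 min: 08:00–12:35, 15:55–17:30.
Latest start in the last window 15:55–17:30 is 17:30 − 40 min = 16:50.

16:50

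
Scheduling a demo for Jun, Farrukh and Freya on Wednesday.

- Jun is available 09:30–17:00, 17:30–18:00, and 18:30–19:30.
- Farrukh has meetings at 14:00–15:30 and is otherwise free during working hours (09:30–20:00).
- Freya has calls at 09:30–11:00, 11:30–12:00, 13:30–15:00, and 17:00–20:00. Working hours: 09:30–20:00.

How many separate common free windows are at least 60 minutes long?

2

Farrukh free within 09:30–20:00: 09:30–14:00, 15:30–20:00.
Freya free within 09:30–20:00: 11:00–11:30, 12:00–13:30, 15:00–17:00.
Jun ∩ Farrukh: 09:30–14:00, 15:30–17:00, 17:30–18:00, 18:30–19:30.
Jun ∩ Farrukh ∩ Freya: 11:00–11:30, 12:00–13:30, 15:30–17:00.
Windows ≥ 60 min: 12:00–13:30, 15:30–17:00.
That's 2 windows.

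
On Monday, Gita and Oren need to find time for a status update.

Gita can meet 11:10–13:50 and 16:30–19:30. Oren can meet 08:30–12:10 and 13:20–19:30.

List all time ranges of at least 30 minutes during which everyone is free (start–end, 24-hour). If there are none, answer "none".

Gita ∩ Oren: 11:10–12:10, 13:20–13:50, 16:30–19:30.
Windows ≥ 30 min: 11:10–12:10, 13:20–13:50, 16:30–19:30.

11:10–12:10, 13:20–13:50, 16:30–19:30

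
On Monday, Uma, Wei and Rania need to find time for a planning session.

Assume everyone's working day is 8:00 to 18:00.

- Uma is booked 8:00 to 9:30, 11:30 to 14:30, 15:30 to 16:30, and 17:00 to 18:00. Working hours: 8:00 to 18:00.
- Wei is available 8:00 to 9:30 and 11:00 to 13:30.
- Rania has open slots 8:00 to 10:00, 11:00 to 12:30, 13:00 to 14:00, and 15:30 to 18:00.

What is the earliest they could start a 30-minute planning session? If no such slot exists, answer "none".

Uma free within 08:00–18:00: 09:30–11:30, 14:30–15:30, 16:30–17:00.
Uma ∩ Wei: 11:00–11:30.
Uma ∩ Wei ∩ Rania: 11:00–11:30.
Windows ≥ 30 min: 11:00–11:30.
Earliest such window starts at 11:00.

11:00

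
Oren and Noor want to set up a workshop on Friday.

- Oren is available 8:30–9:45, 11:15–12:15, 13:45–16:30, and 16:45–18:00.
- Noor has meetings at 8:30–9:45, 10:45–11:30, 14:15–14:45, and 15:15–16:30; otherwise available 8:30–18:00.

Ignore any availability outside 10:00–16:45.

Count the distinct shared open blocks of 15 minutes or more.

Noor free within 08:30–18:00: 09:45–10:45, 11:30–14:15, 14:45–15:15, 16:30–18:00.
Oren ∩ Noor: 11:30–12:15, 13:45–14:15, 14:45–15:15, 16:45–18:00.
Restricted to 10:00–16:45: 11:30–12:15, 13:45–14:15, 14:45–15:15.
Windows ≥ 15 min: 11:30–12:15, 13:45–14:15, 14:45–15:15.
That's 3 windows.

3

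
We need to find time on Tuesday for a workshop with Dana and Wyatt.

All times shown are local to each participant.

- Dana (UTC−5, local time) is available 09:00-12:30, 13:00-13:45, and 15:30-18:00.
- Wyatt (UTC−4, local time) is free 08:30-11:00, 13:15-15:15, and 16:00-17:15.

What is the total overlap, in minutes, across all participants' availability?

165 minutes

Dana → UTC: 14:00–17:30, 18:00–18:45, 20:30–23:00.
Wyatt → UTC: 12:30–15:00, 17:15–19:15, 20:00–21:15.
Dana ∩ Wyatt: 14:00–15:00, 17:15–17:30, 18:00–18:45, 20:30–21:15.
Total common minutes: 60 + 15 + 45 + 45 = 165.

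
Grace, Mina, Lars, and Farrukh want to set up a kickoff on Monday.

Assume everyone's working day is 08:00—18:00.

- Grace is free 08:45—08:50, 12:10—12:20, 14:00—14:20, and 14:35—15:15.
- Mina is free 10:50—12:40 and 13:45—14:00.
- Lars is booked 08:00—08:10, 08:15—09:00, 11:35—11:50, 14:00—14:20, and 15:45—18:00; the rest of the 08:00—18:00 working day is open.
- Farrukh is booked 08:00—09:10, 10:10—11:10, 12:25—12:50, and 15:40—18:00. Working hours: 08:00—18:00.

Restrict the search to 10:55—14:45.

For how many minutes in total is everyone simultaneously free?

10 minutes

Lars free within 08:00–18:00: 08:10–08:15, 09:00–11:35, 11:50–14:00, 14:20–15:45.
Farrukh free within 08:00–18:00: 09:10–10:10, 11:10–12:25, 12:50–15:40.
Grace ∩ Mina: 12:10–12:20.
Grace ∩ Mina ∩ Lars: 12:10–12:20.
Grace ∩ Mina ∩ Lars ∩ Farrukh: 12:10–12:20.
Restricted to 10:55–14:45: 12:10–12:20.
Total common minutes: 10.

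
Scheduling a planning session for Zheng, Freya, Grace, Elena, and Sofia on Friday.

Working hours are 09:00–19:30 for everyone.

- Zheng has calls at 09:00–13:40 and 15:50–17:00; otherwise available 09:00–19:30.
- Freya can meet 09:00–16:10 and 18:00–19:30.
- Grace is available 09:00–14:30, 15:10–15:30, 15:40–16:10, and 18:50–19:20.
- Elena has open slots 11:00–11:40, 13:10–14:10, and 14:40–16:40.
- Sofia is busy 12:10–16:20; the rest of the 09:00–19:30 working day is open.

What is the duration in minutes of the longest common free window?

Zheng free within 09:00–19:30: 13:40–15:50, 17:00–19:30.
Sofia free within 09:00–19:30: 09:00–12:10, 16:20–19:30.
Zheng ∩ Freya: 13:40–15:50, 18:00–19:30.
Zheng ∩ Freya ∩ Grace: 13:40–14:30, 15:10–15:30, 15:40–15:50, 18:50–19:20.
Zheng ∩ Freya ∩ Grace ∩ Elena: 13:40–14:10, 15:10–15:30, 15:40–15:50.
Zheng ∩ Freya ∩ Grace ∩ Elena ∩ Sofia: (none).
No common window.

0 minutes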